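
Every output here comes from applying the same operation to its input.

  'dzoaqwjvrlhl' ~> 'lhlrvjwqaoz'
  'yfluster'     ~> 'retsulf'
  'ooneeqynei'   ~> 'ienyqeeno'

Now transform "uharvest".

tsevrah

In each case the input is transformed by: delete the first character, then reverse the string.
For "uharvest", step one produces "harvest"; step two turns that into "tsevrah".
(Check on "ooneeqynei": → "oneeqynei" → "ienyqeeno" ✓)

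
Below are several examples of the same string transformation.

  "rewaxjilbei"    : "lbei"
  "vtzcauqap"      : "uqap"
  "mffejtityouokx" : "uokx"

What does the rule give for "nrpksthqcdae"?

cdae

Each output is the input with this applied: keep only the last 4 characters.
Doing the same to "nrpksthqcdae": "cdae".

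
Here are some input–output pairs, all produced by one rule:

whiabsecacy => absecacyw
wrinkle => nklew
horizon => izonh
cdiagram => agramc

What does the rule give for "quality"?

lityq

The pattern: move the first character to the end, then delete the first 2 characters.
For "quality", step one produces "ualityq"; step two turns that into "lityq".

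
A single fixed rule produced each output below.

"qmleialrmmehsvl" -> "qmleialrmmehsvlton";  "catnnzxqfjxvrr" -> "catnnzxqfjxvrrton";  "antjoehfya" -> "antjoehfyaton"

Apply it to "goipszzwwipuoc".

goipszzwwipuocton

Rule — append "ton".
For "goipszzwwipuoc" the result is "goipszzwwipuocton".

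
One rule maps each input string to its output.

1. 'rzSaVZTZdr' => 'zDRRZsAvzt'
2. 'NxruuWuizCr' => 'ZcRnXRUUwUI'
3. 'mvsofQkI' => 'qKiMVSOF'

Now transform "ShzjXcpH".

CPhsHZJx

Rule — flip the case of every letter, then move the last 3 characters to the front (rotate right by 3).
Working it through for "ShzjXcpH": intermediate "sHZJxCPh", final "CPhsHZJx".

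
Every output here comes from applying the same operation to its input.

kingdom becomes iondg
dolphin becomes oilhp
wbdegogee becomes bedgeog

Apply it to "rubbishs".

uhbsbi

In each case the input is transformed by: take characters alternately from the front and the back (1st, last, 2nd, 2nd-last, ...), then delete the first 2 characters.
So "rubbishs" becomes "uhbsbi".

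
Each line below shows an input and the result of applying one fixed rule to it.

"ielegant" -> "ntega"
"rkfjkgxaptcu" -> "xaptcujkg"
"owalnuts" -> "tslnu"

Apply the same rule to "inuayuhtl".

What's happening: delete the first 3 characters, then move the first 3 characters to the end (rotate left by 3).
Starting from "inuayuhtl": after the first operation, "ayuhtl"; after the second, "htlayu".

htlayu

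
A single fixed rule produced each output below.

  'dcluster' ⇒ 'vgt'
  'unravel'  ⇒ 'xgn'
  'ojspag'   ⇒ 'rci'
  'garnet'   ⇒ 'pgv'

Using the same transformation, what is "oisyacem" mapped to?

ego

Rule — shift every letter 2 places forward in the alphabet (wrapping around), then keep only the last 3 characters.
Working it through for "oisyacem": intermediate "qkuacego", final "ego".
(Check on "garnet": → "ictpgv" → "pgv" ✓)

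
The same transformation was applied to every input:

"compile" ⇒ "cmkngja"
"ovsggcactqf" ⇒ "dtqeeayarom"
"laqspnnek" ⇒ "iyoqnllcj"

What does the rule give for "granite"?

In each case the input is transformed by: shift every letter 2 places backward in the alphabet (wrapping around), then swap the first and last characters.
Working it through for "granite": intermediate "epylgrc", final "cpylgre".

cpylgre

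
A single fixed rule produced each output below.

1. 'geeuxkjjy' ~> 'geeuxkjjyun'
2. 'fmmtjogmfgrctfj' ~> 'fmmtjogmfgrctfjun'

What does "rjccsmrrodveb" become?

rjccsmrrodvebun

The rule is to append "un".
Doing the same to "rjccsmrrodveb": "rjccsmrrodvebun".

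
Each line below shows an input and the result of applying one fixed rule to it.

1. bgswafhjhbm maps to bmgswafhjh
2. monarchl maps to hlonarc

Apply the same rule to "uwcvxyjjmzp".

zpwcvxyjjm

Looking at the pairs, the operation is to delete the first character, then move the last 2 characters to the front (rotate right by 2).
On "uwcvxyjjmzp" that produces "zpwcvxyjjm".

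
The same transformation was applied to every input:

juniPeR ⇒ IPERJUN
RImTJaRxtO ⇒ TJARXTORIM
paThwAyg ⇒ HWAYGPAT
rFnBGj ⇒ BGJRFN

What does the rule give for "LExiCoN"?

ICONLEX

In each case the input is transformed by: move the first 3 characters to the end (rotate left by 3), then convert every letter to uppercase.
Starting from "LExiCoN": after the first operation, "iCoNLEx"; after the second, "ICONLEX".
(Check on "juniPeR": → "iPeRjun" → "IPERJUN" ✓)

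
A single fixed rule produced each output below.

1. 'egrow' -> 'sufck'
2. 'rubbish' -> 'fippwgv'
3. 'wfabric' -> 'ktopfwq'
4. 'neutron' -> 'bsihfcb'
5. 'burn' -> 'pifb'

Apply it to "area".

Each output is the input with this applied: shift every letter 12 places backward in the alphabet (wrapping around).
On "area" that produces "ofso".

ofso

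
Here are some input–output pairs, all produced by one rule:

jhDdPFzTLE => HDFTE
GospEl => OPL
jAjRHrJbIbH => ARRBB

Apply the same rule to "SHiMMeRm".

The rule is to keep every other character starting from the second (positions 2nd, 4th, 6th, ...), then convert every letter to uppercase.
"SHiMMeRm" → "HMem" → "HMEM".

HMEM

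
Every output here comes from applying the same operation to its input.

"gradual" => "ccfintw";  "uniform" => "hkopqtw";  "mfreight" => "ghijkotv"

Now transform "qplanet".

The transformation: sort the characters into alphabetical order, then shift every letter 2 places forward in the alphabet (wrapping around).
"qplanet" → "aelnpqt" → "cgnprsv".
(Check on "mfreight": → "efghimrt" → "ghijkotv" ✓)

cgnprsv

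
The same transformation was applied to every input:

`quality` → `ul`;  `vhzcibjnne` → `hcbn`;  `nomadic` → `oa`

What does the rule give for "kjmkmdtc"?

jkd

The transformation: delete the last 2 characters, then keep every other character starting from the second (positions 2nd, 4th, 6th, ...).
"kjmkmdtc" → "jkd".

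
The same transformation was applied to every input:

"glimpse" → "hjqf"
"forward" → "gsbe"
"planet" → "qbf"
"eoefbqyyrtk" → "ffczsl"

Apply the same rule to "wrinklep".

The pattern: shift every letter 1 place forward in the alphabet (wrapping around), then keep every other character starting from the first (positions 1st, 3rd, 5th, ...).
On "wrinklep": the first step gives "xsjolmfq", and the second then gives "xjlf".

xjlf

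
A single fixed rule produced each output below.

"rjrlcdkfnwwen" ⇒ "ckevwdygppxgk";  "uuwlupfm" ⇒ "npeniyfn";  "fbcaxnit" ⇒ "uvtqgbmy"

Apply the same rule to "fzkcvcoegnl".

Each output is the input with this applied: shift every letter 7 places backward in the alphabet (wrapping around), then move the first character to the end.
Starting from "fzkcvcoegnl": after the first operation, "ysdvovhxzge"; after the second, "sdvovhxzgey".

sdvovhxzgey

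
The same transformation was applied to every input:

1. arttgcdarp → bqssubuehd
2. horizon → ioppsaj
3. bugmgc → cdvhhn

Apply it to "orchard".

Looking at the pairs, the operation is to take characters alternately from the front and the back (1st, last, 2nd, 2nd-last, ...), then shift every letter 1 place forward in the alphabet (wrapping around).
"orchard" → "pessdbi".

pessdbi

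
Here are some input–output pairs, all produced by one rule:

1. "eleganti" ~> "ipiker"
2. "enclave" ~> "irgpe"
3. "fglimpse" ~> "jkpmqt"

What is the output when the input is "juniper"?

In each case the input is transformed by: shift every letter 4 places forward in the alphabet (wrapping around), then delete the last 2 characters.
So "juniper" becomes "nyrmt".

nyrmt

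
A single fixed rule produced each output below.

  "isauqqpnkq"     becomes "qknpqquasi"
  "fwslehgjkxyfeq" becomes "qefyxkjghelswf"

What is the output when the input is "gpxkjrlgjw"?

wjglrjkxpg

Each output is the input with this applied: reverse the string.
So "gpxkjrlgjw" becomes "wjglrjkxpg".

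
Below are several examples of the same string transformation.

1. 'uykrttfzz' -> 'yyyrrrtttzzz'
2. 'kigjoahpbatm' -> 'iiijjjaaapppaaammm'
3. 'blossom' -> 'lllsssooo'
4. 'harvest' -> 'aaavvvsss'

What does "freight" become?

What's happening: keep every other character starting from the second (positions 2nd, 4th, 6th, ...), then repeat every character 3 times.
On "freight": the first step gives "rih", and the second then gives "rrriiihhh".

rrriiihhh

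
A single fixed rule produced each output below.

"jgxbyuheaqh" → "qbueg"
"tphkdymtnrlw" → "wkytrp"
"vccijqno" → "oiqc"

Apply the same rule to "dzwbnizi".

Looking at the pairs, the operation is to keep every other character starting from the second (positions 2nd, 4th, 6th, ...), then swap the first and last characters.
Working it through for "dzwbnizi": intermediate "zbii", final "ibiz".

ibiz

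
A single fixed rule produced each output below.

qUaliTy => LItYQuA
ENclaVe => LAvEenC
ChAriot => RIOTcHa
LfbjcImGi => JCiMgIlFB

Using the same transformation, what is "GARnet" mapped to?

NETgar

Looking at the pairs, the operation is to flip the case of every letter, then move the first 3 characters to the end (rotate left by 3).
On "GARnet": the first step gives "garNET", and the second then gives "NETgar".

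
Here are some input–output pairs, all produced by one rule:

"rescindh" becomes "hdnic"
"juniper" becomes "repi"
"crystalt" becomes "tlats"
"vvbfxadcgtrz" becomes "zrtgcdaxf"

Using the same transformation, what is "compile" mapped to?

elip

Looking at the pairs, the operation is to reverse the string, then delete the last 3 characters.
For "compile", step one produces "elipmoc"; step two turns that into "elip".
(Check on "juniper": → "repinuj" → "repi" ✓)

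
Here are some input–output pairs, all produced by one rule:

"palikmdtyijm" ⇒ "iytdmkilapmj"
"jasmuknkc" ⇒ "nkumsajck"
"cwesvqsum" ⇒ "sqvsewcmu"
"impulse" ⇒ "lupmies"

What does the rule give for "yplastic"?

In each case the input is transformed by: move the last 2 characters to the front (rotate right by 2), then reverse the string.
Working it through for "yplastic": intermediate "icyplast", final "tsalpyci".

tsalpyci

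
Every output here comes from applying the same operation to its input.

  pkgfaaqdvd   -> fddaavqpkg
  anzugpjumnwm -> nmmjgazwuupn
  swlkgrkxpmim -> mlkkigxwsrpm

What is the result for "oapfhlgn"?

hgfaponl

The rule is to sort the characters into reverse alphabetical order, then swap the front and back halves of the string.
"oapfhlgn" → "ponlhgfa" → "hgfaponl".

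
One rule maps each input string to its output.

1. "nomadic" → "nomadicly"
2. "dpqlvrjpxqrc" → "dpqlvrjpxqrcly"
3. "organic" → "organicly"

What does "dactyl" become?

dactylly

In each case the input is transformed by: append "ly".
Applying that to "dactyl" gives "dactylly".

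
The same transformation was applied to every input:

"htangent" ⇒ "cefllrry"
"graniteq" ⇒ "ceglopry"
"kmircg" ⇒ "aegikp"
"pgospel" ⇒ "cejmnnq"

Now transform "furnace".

acdlpsy

Looking at the pairs, the operation is to shift every letter 2 places backward in the alphabet (wrapping around), then sort the characters into alphabetical order.
Working it through for "furnace": intermediate "dsplyac", final "acdlpsy".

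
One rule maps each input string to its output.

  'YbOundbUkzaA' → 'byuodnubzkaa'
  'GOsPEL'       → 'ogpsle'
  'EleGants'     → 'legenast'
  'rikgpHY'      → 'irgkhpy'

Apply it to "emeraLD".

merelad

The rule is to swap each adjacent pair of characters (1↔2, 3↔4, ...), then convert every letter to lowercase.
Applying that to "emeraLD" gives "merelad".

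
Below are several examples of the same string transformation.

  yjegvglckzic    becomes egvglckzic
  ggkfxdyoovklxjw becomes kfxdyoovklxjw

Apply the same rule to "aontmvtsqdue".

The transformation: delete the first 2 characters.
On "aontmvtsqdue" that produces "ntmvtsqdue".

ntmvtsqdue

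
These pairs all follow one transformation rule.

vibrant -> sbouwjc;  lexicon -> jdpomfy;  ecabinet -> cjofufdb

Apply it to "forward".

xbsegps

Looking at the pairs, the operation is to shift every letter 1 place forward in the alphabet (wrapping around), then move the first 3 characters to the end (rotate left by 3).
"forward" → "gpsxbse" → "xbsegps".
(Check on "ecabinet": → "fdbcjofu" → "cjofufdb" ✓)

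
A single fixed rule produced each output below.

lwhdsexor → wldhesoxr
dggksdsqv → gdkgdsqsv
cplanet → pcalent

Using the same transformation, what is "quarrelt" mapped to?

uqraertl

Rule — swap each adjacent pair of characters (1↔2, 3↔4, ...).
"quarrelt" → "uqraertl".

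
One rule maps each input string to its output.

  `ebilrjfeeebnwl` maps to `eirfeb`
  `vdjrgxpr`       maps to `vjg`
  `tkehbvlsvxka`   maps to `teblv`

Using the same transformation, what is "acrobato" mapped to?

arb

The pattern: delete the last 3 characters, then keep every other character starting from the first (positions 1st, 3rd, 5th, ...).
"acrobato" → "acrob" → "arb".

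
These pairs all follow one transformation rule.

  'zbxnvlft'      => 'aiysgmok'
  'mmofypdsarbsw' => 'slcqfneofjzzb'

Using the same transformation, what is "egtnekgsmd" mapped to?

arxtfzqrtg

Rule — move the first 3 characters to the end (rotate left by 3), then shift every letter 13 places forward in the alphabet (wrapping around) — i.e. ROT13.
Applying both steps to "egtnekgsmd": "nekgsmdegt", then "arxtfzqrtg".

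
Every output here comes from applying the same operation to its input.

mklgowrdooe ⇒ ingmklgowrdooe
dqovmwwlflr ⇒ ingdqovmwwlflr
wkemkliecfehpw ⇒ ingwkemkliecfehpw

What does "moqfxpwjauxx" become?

What's happening: prepend "ing".
For "moqfxpwjauxx" the result is "ingmoqfxpwjauxx".

ingmoqfxpwjauxx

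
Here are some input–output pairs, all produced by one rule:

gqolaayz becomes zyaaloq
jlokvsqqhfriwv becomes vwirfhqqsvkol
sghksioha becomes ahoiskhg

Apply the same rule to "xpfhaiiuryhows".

The rule is to reverse the string, then delete the last character.
Applying both steps to "xpfhaiiuryhows": "swohyruiiahfpx", then "swohyruiiahfp".

swohyruiiahfp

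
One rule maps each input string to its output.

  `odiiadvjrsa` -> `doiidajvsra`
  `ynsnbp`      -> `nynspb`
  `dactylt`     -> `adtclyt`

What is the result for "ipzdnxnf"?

pidzxnfn

Each output is the input with this applied: swap each adjacent pair of characters (1↔2, 3↔4, ...).
"ipzdnxnf" → "pidzxnfn".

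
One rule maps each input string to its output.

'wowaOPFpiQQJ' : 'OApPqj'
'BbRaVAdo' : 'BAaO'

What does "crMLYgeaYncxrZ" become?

RlGANXz

The rule is to flip the case of every letter, then keep every other character starting from the second (positions 2nd, 4th, 6th, ...).
Doing the same to "crMLYgeaYncxrZ": "RlGANXz".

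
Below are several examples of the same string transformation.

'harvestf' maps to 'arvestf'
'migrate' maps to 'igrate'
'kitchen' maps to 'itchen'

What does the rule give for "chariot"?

In each case the input is transformed by: delete the first character.
Applying that to "chariot" gives "hariot".

hariot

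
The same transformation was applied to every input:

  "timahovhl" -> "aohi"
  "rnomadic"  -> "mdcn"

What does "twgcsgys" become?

Rule — keep every other character starting from the second (positions 2nd, 4th, 6th, ...), then move the first character to the end.
So "twgcsgys" becomes "cgsw".
(Check on "rnomadic": → "nmdc" → "mdcn" ✓)

cgsw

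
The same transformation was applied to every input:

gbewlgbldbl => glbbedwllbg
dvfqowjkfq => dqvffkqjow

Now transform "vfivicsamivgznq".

Each output is the input with this applied: take characters alternately from the front and the back (1st, last, 2nd, 2nd-last, ...).
Doing the same to "vfivicsamivgznq": "vqfnizvgivcisma".

vqfnizvgivcisma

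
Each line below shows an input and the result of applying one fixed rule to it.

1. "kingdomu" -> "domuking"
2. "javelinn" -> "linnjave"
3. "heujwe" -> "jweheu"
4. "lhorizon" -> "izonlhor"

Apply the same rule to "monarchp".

rchpmona

Looking at the pairs, the operation is to swap the front and back halves of the string.
"monarchp" → "rchpmona".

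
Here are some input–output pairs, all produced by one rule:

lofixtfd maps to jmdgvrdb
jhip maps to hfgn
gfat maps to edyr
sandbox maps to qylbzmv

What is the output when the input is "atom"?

yrmk

Each output is the input with this applied: shift every letter 2 places backward in the alphabet (wrapping around).
So "atom" becomes "yrmk".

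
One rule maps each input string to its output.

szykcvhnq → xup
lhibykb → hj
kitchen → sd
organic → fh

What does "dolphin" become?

The pattern: shift every letter 1 place backward in the alphabet (wrapping around), then keep one character in every 3, starting at position 3 (positions 3rd, 6th, 9th, ...).
On "dolphin": the first step gives "cnkoghm", and the second then gives "kh".

kh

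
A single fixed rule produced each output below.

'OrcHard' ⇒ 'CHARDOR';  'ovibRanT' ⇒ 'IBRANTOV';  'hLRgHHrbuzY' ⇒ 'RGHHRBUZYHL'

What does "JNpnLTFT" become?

PNLTFTJN

The pattern: move the first 2 characters to the end (rotate left by 2), then convert every letter to uppercase.
"JNpnLTFT" → "pnLTFTJN" → "PNLTFTJN".
(Check on "hLRgHHrbuzY": → "RgHHrbuzYhL" → "RGHHRBUZYHL" ✓)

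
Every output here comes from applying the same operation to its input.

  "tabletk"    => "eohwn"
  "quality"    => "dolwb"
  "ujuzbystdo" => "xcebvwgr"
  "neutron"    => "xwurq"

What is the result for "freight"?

What's happening: shift every letter 3 places forward in the alphabet (wrapping around), then delete the first 2 characters.
So "freight" becomes "hljkw".
(Check on "tabletk": → "wdeohwn" → "eohwn" ✓)

hljkw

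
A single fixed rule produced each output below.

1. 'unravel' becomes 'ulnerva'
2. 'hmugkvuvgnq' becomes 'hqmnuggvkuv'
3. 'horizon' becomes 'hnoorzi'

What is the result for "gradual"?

glraaud

What's happening: take characters alternately from the front and the back (1st, last, 2nd, 2nd-last, ...).
For "gradual" the result is "glraaud".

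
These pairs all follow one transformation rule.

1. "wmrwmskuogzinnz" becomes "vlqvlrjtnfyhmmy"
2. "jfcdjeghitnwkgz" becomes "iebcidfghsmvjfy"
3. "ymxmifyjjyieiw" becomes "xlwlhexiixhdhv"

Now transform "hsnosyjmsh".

grmnrxilrg

What's happening: shift every letter 1 place backward in the alphabet (wrapping around).
"hsnosyjmsh" → "grmnrxilrg".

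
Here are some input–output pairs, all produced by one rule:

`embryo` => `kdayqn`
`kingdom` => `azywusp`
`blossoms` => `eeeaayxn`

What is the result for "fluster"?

gfedxrq

In each case the input is transformed by: sort the characters into reverse alphabetical order, then shift every letter 12 places forward in the alphabet (wrapping around).
Working it through for "fluster": intermediate "utsrlfe", final "gfedxrq".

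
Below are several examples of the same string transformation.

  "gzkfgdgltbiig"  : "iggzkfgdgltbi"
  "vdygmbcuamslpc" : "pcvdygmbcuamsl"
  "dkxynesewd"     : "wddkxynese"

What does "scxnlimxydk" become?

dkscxnlimxy

The rule is to move the last 2 characters to the front (rotate right by 2).
Applying that to "scxnlimxydk" gives "dkscxnlimxy".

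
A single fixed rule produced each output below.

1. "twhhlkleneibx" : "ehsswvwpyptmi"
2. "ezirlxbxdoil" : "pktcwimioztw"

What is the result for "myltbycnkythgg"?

What's happening: shift every letter 11 places forward in the alphabet (wrapping around).
On "myltbycnkythgg" that produces "xjwemjnyvjesrr".

xjwemjnyvjesrr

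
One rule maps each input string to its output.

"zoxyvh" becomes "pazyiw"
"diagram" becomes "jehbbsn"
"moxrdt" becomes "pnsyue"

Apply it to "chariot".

The pattern: shift every letter 1 place forward in the alphabet (wrapping around), then swap each adjacent pair of characters (1↔2, 3↔4, ...).
"chariot" → "idsbpju".

idsbpju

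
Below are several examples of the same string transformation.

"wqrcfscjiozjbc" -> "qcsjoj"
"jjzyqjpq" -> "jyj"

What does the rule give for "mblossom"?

Rule — delete the last character, then keep every other character starting from the second (positions 2nd, 4th, 6th, ...).
Applying both steps to "mblossom": "mblosso", then "bos".

bos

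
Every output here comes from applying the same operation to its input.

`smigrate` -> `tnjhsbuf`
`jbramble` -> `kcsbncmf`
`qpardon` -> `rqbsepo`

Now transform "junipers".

In each case the input is transformed by: shift every letter 1 place forward in the alphabet (wrapping around).
On "junipers" that produces "kvojqfst".

kvojqfst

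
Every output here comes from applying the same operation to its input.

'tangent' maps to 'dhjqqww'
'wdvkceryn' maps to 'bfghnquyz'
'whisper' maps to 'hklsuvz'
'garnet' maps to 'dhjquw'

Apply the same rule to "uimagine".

dhjllpqx

Each output is the input with this applied: shift every letter 3 places forward in the alphabet (wrapping around), then sort the characters into alphabetical order.
On "uimagine" that produces "dhjllpqx".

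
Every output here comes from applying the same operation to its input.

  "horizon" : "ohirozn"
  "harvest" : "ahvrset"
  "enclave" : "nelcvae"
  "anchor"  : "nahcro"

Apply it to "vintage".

In each case the input is transformed by: swap each adjacent pair of characters (1↔2, 3↔4, ...).
For "vintage" the result is "ivtngae".

ivtngae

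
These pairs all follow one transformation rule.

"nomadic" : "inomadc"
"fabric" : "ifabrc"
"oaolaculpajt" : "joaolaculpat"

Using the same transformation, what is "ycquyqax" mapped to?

What's happening: move the last character to the front, then swap the first and last characters.
Starting from "ycquyqax": after the first operation, "xycquyqa"; after the second, "aycquyqx".

aycquyqx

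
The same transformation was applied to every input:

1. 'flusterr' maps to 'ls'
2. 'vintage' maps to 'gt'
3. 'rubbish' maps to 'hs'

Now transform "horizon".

Rule — sort the characters into alphabetical order, then keep one character in every 3, starting at position 3 (positions 3rd, 6th, 9th, ...).
On "horizon" that produces "nr".

nr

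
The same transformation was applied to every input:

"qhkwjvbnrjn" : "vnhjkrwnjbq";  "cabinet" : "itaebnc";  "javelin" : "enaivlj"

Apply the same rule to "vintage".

teignav

Each output is the input with this applied: take characters alternately from the front and the back (1st, last, 2nd, 2nd-last, ...), then swap the first and last characters.
On "vintage" that produces "teignav".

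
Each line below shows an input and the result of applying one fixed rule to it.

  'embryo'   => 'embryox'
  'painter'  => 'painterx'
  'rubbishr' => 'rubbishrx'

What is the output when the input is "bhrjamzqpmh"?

Looking at the pairs, the operation is to append "x".
So "bhrjamzqpmh" becomes "bhrjamzqpmhx".

bhrjamzqpmhx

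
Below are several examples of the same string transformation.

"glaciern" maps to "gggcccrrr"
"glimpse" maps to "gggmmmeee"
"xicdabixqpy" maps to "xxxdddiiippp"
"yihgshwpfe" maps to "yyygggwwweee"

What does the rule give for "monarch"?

In each case the input is transformed by: keep one character in every 3, starting at position 1 (positions 1st, 4th, 7th, ...), then repeat every character 3 times.
Starting from "monarch": after the first operation, "mah"; after the second, "mmmaaahhh".

mmmaaahhh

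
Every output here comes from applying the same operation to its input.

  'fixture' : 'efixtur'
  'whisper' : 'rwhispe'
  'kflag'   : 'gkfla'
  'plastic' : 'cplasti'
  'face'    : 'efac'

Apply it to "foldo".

ofold

The pattern: move the last character to the front.
So "foldo" becomes "ofold".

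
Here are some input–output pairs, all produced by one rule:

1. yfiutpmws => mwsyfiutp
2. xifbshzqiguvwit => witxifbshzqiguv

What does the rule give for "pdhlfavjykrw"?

The rule is to move the last 3 characters to the front (rotate right by 3).
On "pdhlfavjykrw" that produces "krwpdhlfavjy".

krwpdhlfavjy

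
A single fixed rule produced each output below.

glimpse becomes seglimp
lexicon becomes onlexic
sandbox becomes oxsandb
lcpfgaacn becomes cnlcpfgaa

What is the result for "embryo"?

The rule is to move the last 2 characters to the front (rotate right by 2).
So "embryo" becomes "yoembr".

yoembr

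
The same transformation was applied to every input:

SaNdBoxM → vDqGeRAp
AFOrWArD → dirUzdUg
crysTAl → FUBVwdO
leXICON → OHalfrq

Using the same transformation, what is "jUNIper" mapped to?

MxqlSHU

In each case the input is transformed by: shift every letter 3 places forward in the alphabet (wrapping around), then flip the case of every letter.
Applying both steps to "jUNIper": "mXQLshu", then "MxqlSHU".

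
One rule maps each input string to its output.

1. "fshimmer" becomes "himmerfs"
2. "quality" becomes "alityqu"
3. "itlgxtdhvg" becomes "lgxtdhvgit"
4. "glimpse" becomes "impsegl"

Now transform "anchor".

The rule is to move the first 2 characters to the end (rotate left by 2).
For "anchor" the result is "choran".

choran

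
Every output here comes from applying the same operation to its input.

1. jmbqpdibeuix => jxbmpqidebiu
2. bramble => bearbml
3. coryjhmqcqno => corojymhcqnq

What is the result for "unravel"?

Rule — move the last character to the front, then swap each adjacent pair of characters (1↔2, 3↔4, ...).
For "unravel", step one produces "lunrave"; step two turns that into "ulrnvae".

ulrnvae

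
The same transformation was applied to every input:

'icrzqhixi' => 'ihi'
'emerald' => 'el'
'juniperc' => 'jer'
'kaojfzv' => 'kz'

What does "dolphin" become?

di

Looking at the pairs, the operation is to swap each adjacent pair of characters (1↔2, 3↔4, ...), then keep one character in every 3, starting at position 2 (positions 2nd, 5th, 8th, ...).
"dolphin" → "di".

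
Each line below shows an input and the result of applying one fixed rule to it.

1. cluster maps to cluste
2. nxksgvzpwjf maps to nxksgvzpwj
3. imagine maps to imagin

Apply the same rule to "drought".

drough

What's happening: delete the last character.
Doing the same to "drought": "drough".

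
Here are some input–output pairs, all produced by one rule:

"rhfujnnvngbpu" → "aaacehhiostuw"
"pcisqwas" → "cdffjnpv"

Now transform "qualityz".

The transformation: shift every letter 13 places forward in the alphabet (wrapping around) — i.e. ROT13, then sort the characters into alphabetical order.
For "qualityz" the result is "dghlmnvy".

dghlmnvy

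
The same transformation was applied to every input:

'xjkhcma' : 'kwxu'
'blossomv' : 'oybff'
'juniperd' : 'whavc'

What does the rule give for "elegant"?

ryrt

The rule is to shift every letter 13 places forward in the alphabet (wrapping around) — i.e. ROT13, then delete the last 3 characters.
Working it through for "elegant": intermediate "ryrtnag", final "ryrt".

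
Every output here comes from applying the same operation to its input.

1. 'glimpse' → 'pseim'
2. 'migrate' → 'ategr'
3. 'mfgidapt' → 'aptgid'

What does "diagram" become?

In each case the input is transformed by: delete the first 2 characters, then move the last 3 characters to the front (rotate right by 3).
So "diagram" becomes "ramag".
(Check on "migrate": → "grate" → "ategr" ✓)

ramag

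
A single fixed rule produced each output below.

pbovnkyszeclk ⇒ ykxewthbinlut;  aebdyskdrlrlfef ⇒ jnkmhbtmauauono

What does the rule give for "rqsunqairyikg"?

The transformation: shift every letter 9 places forward in the alphabet (wrapping around).
For "rqsunqairyikg" the result is "azbdwzjrahrtp".

azbdwzjrahrtp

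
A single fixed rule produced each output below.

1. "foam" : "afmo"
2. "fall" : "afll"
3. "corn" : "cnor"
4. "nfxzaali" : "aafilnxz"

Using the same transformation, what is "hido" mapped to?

What's happening: sort the characters into alphabetical order.
"hido" → "dhio".

dhio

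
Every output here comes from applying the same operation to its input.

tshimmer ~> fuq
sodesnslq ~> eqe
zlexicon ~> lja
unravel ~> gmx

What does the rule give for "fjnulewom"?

Each output is the input with this applied: shift every letter 12 places forward in the alphabet (wrapping around), then keep one character in every 3, starting at position 1 (positions 1st, 4th, 7th, ...).
"fjnulewom" → "rvzgxqiay" → "rgi".

rgi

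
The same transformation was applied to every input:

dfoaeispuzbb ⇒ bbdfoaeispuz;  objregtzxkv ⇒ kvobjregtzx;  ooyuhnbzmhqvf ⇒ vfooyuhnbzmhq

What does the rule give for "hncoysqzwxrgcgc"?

What's happening: move the last 2 characters to the front (rotate right by 2).
Applying that to "hncoysqzwxrgcgc" gives "gchncoysqzwxrgc".

gchncoysqzwxrgc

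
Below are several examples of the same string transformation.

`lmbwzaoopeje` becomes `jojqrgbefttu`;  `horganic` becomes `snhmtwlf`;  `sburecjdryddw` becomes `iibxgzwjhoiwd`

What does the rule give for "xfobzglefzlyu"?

qdzcktgelqjke

In each case the input is transformed by: move the last 3 characters to the front (rotate right by 3), then shift every letter 5 places forward in the alphabet (wrapping around).
Working it through for "xfobzglefzlyu": intermediate "lyuxfobzglefz", final "qdzcktgelqjke".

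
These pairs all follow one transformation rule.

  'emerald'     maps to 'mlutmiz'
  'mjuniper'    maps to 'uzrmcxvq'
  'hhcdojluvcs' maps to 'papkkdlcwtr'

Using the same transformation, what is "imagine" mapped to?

The rule is to shift every letter 8 places forward in the alphabet (wrapping around), then take characters alternately from the front and the back (1st, last, 2nd, 2nd-last, ...).
Working it through for "imagine": intermediate "quioqvm", final "qmuviqo".

qmuviqo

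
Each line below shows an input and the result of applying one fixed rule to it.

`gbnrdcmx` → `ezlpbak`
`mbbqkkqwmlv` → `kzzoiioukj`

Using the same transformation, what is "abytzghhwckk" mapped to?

yzwrxeffuai

What's happening: delete the last character, then shift every letter 2 places backward in the alphabet (wrapping around).
Working it through for "abytzghhwckk": intermediate "abytzghhwck", final "yzwrxeffuai".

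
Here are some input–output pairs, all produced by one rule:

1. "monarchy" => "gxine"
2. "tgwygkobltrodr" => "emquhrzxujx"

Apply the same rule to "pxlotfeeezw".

uzlkkkfc

In each case the input is transformed by: delete the first 3 characters, then shift every letter 6 places forward in the alphabet (wrapping around).
Starting from "pxlotfeeezw": after the first operation, "otfeeezw"; after the second, "uzlkkkfc".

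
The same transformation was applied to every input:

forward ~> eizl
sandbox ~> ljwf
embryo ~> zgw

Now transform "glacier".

kqmz

In each case the input is transformed by: shift every letter 8 places forward in the alphabet (wrapping around), then delete the first 3 characters.
On "glacier": the first step gives "otikqmz", and the second then gives "kqmz".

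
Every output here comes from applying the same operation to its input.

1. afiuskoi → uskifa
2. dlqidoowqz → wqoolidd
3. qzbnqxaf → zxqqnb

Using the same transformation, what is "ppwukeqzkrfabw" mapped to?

zwurqppkkfea

The rule is to delete the last 2 characters, then sort the characters into reverse alphabetical order.
On "ppwukeqzkrfabw": the first step gives "ppwukeqzkrfa", and the second then gives "zwurqppkkfea".
(Check on "dlqidoowqz": → "dlqidoow" → "wqoolidd" ✓)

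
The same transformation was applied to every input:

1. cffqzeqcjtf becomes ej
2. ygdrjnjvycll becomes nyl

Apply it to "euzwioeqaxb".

The rule is to keep one character in every 3, starting at position 3 (positions 3rd, 6th, 9th, ...), then delete the first character.
Working it through for "euzwioeqaxb": intermediate "zoa", final "oa".
(Check on "cffqzeqcjtf": → "fej" → "ej" ✓)

oa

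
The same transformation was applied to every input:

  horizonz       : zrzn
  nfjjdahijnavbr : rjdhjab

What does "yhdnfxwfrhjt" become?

The transformation: swap the first and last characters, then keep every other character starting from the first (positions 1st, 3rd, 5th, ...).
Starting from "yhdnfxwfrhjt": after the first operation, "thdnfxwfrhjy"; after the second, "tdfwrj".

tdfwrj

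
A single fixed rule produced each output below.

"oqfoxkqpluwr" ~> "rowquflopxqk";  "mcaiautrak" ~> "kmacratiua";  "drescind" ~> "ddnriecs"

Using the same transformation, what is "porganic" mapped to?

cpionrag

In each case the input is transformed by: reverse the string, then take characters alternately from the front and the back (1st, last, 2nd, 2nd-last, ...).
Working it through for "porganic": intermediate "cinagrop", final "cpionrag".
(Check on "drescind": → "dnicserd" → "ddnriecs" ✓)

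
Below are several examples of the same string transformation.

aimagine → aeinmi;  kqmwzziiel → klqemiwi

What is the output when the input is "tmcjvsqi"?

timqcs

The rule is to take characters alternately from the front and the back (1st, last, 2nd, 2nd-last, ...), then delete the last 2 characters.
Starting from "tmcjvsqi": after the first operation, "timqcsjv"; after the second, "timqcs".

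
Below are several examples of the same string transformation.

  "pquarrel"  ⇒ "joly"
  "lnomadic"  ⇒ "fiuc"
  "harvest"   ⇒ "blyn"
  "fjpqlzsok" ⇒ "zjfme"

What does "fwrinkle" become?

Each output is the input with this applied: shift every letter 6 places backward in the alphabet (wrapping around), then keep every other character starting from the first (positions 1st, 3rd, 5th, ...).
On "fwrinkle": the first step gives "zqlchefy", and the second then gives "zlhf".
(Check on "fjpqlzsok": → "zdjkftmie" → "zjfme" ✓)

zlhf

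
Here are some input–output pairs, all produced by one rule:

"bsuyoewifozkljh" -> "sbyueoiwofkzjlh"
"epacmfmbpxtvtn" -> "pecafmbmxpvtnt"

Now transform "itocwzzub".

ticozwuzb

Rule — swap each adjacent pair of characters (1↔2, 3↔4, ...).
Applying that to "itocwzzub" gives "ticozwuzb".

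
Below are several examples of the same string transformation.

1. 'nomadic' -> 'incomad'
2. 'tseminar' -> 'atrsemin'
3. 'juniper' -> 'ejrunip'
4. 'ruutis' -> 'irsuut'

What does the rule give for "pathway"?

apyathw

Each output is the input with this applied: swap the first and last characters, then move the last 2 characters to the front (rotate right by 2).
On "pathway": the first step gives "yathwap", and the second then gives "apyathw".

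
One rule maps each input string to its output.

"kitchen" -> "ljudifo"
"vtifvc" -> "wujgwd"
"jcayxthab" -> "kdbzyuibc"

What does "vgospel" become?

The pattern: shift every letter 1 place forward in the alphabet (wrapping around).
Applying that to "vgospel" gives "whptqfm".

whptqfm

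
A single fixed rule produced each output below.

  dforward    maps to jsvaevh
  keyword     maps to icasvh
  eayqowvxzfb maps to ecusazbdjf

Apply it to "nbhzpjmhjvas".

Looking at the pairs, the operation is to delete the first character, then shift every letter 4 places forward in the alphabet (wrapping around).
Working it through for "nbhzpjmhjvas": intermediate "bhzpjmhjvas", final "fldtnqlnzew".

fldtnqlnzew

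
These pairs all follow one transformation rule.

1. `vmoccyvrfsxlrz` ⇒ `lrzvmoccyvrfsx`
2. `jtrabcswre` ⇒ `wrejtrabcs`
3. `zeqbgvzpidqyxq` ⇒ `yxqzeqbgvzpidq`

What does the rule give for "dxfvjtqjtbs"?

The transformation: move the last 3 characters to the front (rotate right by 3).
On "dxfvjtqjtbs" that produces "tbsdxfvjtqj".

tbsdxfvjtqj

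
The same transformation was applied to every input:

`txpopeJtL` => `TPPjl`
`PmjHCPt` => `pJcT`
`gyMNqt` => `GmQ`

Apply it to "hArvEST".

Each output is the input with this applied: flip the case of every letter, then keep every other character starting from the first (positions 1st, 3rd, 5th, ...).
So "hArvEST" becomes "HRet".

HRet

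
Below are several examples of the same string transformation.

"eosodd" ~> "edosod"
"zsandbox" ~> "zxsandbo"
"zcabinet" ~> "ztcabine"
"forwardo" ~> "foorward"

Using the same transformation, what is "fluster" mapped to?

frluste

Rule — swap the first and last characters, then move the last character to the front.
"fluster" → "frluste".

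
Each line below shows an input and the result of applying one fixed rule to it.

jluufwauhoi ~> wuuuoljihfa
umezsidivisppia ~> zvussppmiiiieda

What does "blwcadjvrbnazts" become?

zwvtsrnljdcbbaa

Each output is the input with this applied: sort the characters into reverse alphabetical order.
For "blwcadjvrbnazts" the result is "zwvtsrnljdcbbaa".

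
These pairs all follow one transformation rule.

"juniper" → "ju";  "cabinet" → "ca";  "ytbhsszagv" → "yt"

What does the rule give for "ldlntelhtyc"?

The transformation: keep only the first 2 characters.
Applying that to "ldlntelhtyc" gives "ld".

ld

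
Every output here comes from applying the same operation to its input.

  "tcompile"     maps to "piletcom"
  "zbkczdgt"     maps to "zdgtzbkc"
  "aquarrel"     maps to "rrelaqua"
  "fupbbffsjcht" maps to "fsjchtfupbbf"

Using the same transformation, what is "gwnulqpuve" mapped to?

qpuvegwnul

The transformation: swap the front and back halves of the string.
So "gwnulqpuve" becomes "qpuvegwnul".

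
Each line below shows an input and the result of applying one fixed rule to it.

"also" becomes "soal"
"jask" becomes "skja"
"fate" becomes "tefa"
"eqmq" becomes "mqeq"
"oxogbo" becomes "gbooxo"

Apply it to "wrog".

The transformation: swap the front and back halves of the string.
So "wrog" becomes "ogwr".

ogwr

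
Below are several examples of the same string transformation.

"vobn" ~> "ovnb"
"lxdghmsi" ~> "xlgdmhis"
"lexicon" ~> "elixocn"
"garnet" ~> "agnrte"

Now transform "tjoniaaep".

Looking at the pairs, the operation is to swap each adjacent pair of characters (1↔2, 3↔4, ...).
Applying that to "tjoniaaep" gives "jtnoaieap".

jtnoaieap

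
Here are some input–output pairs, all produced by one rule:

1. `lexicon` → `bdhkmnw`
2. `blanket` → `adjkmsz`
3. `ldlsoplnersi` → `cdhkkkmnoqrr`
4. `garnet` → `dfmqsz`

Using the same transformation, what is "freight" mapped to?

What's happening: shift every letter 1 place backward in the alphabet (wrapping around), then sort the characters into alphabetical order.
"freight" → "eqdhfgs" → "defghqs".

defghqs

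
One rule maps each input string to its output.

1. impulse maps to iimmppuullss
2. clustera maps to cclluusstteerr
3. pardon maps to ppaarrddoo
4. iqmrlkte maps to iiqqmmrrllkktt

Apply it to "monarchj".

mmoonnaarrcchh

The pattern: delete the last character, then double every character.
For "monarchj" the result is "mmoonnaarrcchh".
(Check on "pardon": → "pardo" → "ppaarrddoo" ✓)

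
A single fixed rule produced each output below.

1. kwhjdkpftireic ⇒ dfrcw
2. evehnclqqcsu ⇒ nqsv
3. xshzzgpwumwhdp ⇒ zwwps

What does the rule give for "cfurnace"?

What's happening: keep one character in every 3, starting at position 2 (positions 2nd, 5th, 8th, ...), then move the first character to the end.
Starting from "cfurnace": after the first operation, "fne"; after the second, "nef".

nef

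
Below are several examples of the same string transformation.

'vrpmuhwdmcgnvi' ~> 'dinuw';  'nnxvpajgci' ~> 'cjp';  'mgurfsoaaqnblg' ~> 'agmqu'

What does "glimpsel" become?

Each output is the input with this applied: sort the characters into alphabetical order, then keep one character in every 3, starting at position 2 (positions 2nd, 5th, 8th, ...).
"glimpsel" → "egillmps" → "gls".

gls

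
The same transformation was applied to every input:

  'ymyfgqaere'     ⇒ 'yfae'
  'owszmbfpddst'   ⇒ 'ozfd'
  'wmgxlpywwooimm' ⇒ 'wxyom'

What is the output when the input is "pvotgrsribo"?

Rule — keep one character in every 3, starting at position 1 (positions 1st, 4th, 7th, ...).
So "pvotgrsribo" becomes "ptsb".

ptsb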